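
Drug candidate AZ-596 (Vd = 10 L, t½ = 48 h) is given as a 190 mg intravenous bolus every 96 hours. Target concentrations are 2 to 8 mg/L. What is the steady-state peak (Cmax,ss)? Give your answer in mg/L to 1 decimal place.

The dosing interval is 2 half-lives, so f = 2^(−2) = 0.25.
At steady state, R = 1/(1 − 0.25) = 4/3.
Single-dose peak C₀ = D/Vd = 190/10 = 19 mg/L.
Steady-state peak Cmax,ss = C₀·R = 19 × 4/3 ≈ 25.333 mg/L.
Peak 25.3 mg/L vs MTC 8 mg/L: exceeds toxic threshold.

25.3 mg/L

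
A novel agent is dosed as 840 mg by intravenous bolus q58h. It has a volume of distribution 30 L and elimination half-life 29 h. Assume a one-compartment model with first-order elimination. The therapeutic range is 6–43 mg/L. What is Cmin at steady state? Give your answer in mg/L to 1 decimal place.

9.3 mg/L

τ = 58 h = 2 half-lives, so f = (1/2)^2 = 0.25.
Accumulation ratio R = 1/(1 − f) = 1/0.75 = 4/3.
Single-dose peak C₀ = D/Vd = 840/30 = 28 mg/L.
Steady-state peak Cmax,ss = C₀·R = 28 × 4/3 ≈ 37.333 mg/L.
Steady-state trough Cmin,ss = Cmax,ss·f ≈ 37.333 × 0.25 ≈ 9.333 mg/L.
Trough 9.3 mg/L vs MEC 6 mg/L: adequate.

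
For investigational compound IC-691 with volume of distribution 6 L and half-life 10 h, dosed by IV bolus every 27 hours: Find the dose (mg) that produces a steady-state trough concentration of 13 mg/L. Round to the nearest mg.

429 mg

τ/t½ = 27/10 ≈ 2.7, so f = (1/2)^(27/10) ≈ 0.153893.
Cmin,ss = (D/Vd)·f/(1−f), so D = Cmin,ss·Vd·(1−f)/f.
D = 13 × 6 × (1−f)/f ≈ 13 × 6 × 5.49802 ≈ 428.85 mg.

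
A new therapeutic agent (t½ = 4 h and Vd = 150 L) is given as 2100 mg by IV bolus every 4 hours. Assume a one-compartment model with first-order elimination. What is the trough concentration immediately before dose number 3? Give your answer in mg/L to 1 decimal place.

f = (1/2)^(τ/t½) = (1/2)^(4/4) ≈ 0.5000.
C₀ = D/Vd = 2100/150 ≈ 14.000 mg/L.
Before the 3rd dose, 2 doses have been given. Superposition: Cmin = C₀·(f + f²).
≈ 14.000 × (0.5000 + 0.2500) ≈ 14.000 × 0.7500 ≈ 10.500 mg/L.

10.5 mg/L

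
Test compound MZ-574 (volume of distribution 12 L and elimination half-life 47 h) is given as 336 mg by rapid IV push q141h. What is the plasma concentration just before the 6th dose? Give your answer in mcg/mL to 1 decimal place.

f = (1/2)^(τ/t½) = (1/2)^(141/47) ≈ 0.1250.
C₀ = D/Vd = 336/12 ≈ 28.000 mcg/mL.
Before the 6th dose, 5 doses have been given. Superposition: Cmin = C₀·(f + f² + … + f^5).
≈ 28.000 × (0.1250 + 0.0156 + 0.0020 + 0.0002 + 0.0000) ≈ 28.000 × 0.1428 ≈ 3.998 mcg/mL.

4.0 mcg/mL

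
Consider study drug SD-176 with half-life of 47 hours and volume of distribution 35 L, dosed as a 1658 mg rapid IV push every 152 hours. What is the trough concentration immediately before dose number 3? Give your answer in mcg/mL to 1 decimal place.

5.6 mcg/mL

f = (1/2)^(τ/t½) = (1/2)^(152/47) ≈ 0.1063.
C₀ = D/Vd = 1658/35 ≈ 47.371 mcg/mL.
Before the 3rd dose, 2 doses have been given. Superposition: Cmin = C₀·(f + f²).
≈ 47.371 × (0.1063 + 0.0113) ≈ 47.371 × 0.1176 ≈ 5.571 mcg/mL.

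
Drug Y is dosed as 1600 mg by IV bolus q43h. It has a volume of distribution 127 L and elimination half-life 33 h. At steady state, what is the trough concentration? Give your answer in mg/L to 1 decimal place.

τ/t½ = 43/33 ≈ 1.303, so fraction remaining f = (1/2)^(43/33) ≈ 0.4053.
At steady state, accumulation factor R = 1/(1 − e^(−kτ)) ≈ 1.6815.
Each bolus raises the concentration by D/Vd = 1600/127 ≈ 12.598 mg/L.
Cmax,ss = C₀/(1 − f) ≈ 12.598/0.5947 ≈ 21.184 mg/L.
One interval later, Cmin,ss = Cmax,ss·e^(−kτ) ≈ 21.184 × 0.4053 ≈ 8.586 mg/L.

8.6 mg/L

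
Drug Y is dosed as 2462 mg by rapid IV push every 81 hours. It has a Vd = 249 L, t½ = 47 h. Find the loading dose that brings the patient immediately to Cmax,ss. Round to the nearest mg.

3531 mg

f = (1/2)^(81/47) ≈ 0.302833; accumulation ratio R = 1/(1−f) ≈ 1.43438.
Loading dose to hit Cmax,ss on first dose: D_load = D_maint·R ≈ 2462 × 1.43438 ≈ 3531.44 mg.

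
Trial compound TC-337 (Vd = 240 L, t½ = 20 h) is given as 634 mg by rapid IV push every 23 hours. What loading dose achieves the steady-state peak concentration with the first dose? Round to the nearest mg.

1154 mg

f = (1/2)^(23/20) ≈ 0.450625; accumulation ratio R = 1/(1−f) ≈ 1.82025.
Loading dose to hit Cmax,ss on first dose: D_load = D_maint·R ≈ 634 × 1.82025 ≈ 1154.04 mg.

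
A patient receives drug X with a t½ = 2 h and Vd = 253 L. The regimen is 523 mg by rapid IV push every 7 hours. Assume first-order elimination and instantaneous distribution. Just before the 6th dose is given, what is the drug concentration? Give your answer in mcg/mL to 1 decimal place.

f = (1/2)^(τ/t½) = (1/2)^(7/2) ≈ 0.0884.
C₀ = D/Vd = 523/253 ≈ 2.067 mcg/mL.
Before the 6th dose, 5 doses have been given. Superposition: Cmin = C₀·(f + f² + … + f^5).
≈ 2.067 × (0.0884 + 0.0078 + 0.0007 + 0.0001 + 0.0000) ≈ 2.067 × 0.0970 ≈ 0.200 mcg/mL.

0.2 mcg/mL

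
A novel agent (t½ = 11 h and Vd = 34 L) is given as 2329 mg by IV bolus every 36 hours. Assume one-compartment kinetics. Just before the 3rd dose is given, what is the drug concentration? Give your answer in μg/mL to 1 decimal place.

f = (1/2)^(τ/t½) = (1/2)^(36/11) ≈ 0.1035.
C₀ = D/Vd = 2329/34 ≈ 68.500 μg/mL.
Before the 3rd dose, 2 doses have been given. Superposition: Cmin = C₀·(f + f²).
≈ 68.500 × (0.1035 + 0.0107) ≈ 68.500 × 0.1142 ≈ 7.823 μg/mL.

7.8 μg/mL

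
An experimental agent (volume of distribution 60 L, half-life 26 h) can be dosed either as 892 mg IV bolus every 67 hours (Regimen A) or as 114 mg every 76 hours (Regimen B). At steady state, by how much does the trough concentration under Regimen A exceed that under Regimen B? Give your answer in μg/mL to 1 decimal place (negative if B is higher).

Regimen A: f = (1/2)^(67/26) ≈ 0.1676; Cmin,ss = (892/60)·f/(1−f) ≈ 2.993 μg/mL.
Regimen B: f = (1/2)^(76/26) ≈ 0.1318; Cmin,ss = (114/60)·f/(1−f) ≈ 0.288 μg/mL.
Difference ≈ 2.993 − 0.288 ≈ 2.705 μg/mL.

2.7 μg/mL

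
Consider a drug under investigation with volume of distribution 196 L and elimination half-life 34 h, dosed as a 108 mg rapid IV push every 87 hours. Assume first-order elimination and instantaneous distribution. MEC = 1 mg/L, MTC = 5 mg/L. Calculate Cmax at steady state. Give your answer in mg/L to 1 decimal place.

0.7 mg/L

k = ln2/t½ = ln2/34 ≈ 0.020387 h⁻¹; fraction remaining f = e^(−kτ) = e^(−0.020387×87) ≈ 0.1697.
Accumulation ratio R = 1/(1 − f) ≈ 1/0.8303 ≈ 1.2044.
Single-dose peak C₀ = D/Vd = 108/196 ≈ 0.551 mg/L.
Cmax,ss = C₀/(1 − f) ≈ 0.551/0.8303 ≈ 0.664 mg/L.
Peak 0.7 mg/L vs MTC 5 mg/L: below toxic threshold.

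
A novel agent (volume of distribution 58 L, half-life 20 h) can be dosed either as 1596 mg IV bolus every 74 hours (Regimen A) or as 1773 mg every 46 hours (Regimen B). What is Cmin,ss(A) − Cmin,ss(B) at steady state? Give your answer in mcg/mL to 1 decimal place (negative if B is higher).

Regimen A: f = (1/2)^(74/20) ≈ 0.0769; Cmin,ss = (1596/58)·f/(1−f) ≈ 2.292 mcg/mL.
Regimen B: f = (1/2)^(46/20) ≈ 0.2031; Cmin,ss = (1773/58)·f/(1−f) ≈ 7.791 mcg/mL.
Difference ≈ 2.292 − 7.791 ≈ -5.499 mcg/mL.

-5.5 mcg/mL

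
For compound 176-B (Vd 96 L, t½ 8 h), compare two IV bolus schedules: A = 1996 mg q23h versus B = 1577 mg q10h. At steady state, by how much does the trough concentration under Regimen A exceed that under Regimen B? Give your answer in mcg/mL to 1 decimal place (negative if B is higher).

Regimen A: f = (1/2)^(23/8) ≈ 0.1363; Cmin,ss = (1996/96)·f/(1−f) ≈ 3.281 mcg/mL.
Regimen B: f = (1/2)^(10/8) ≈ 0.4204; Cmin,ss = (1577/96)·f/(1−f) ≈ 11.915 mcg/mL.
Difference ≈ 3.281 − 11.915 ≈ -8.634 mcg/mL.

-8.6 mcg/mL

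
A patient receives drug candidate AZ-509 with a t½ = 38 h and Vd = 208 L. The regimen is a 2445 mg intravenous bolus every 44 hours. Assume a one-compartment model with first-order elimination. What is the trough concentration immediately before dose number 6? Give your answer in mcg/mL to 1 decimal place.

f = (1/2)^(τ/t½) = (1/2)^(44/38) ≈ 0.4482.
C₀ = D/Vd = 2445/208 ≈ 11.755 mcg/mL.
Before the 6th dose, 5 doses have been given. Superposition: Cmin = C₀·(f + f² + … + f^5).
≈ 11.755 × (0.4482 + 0.2009 + 0.0900 + 0.0404 + 0.0181) ≈ 11.755 × 0.7976 ≈ 9.376 mcg/mL.

9.4 mcg/mL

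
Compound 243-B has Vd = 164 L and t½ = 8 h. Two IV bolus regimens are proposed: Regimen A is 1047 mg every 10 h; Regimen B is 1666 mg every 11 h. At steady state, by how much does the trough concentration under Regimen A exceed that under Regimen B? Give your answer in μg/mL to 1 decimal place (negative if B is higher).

-1.7 μg/mL

Regimen A: f = (1/2)^(10/8) ≈ 0.4204; Cmin,ss = (1047/164)·f/(1−f) ≈ 4.631 μg/mL.
Regimen B: f = (1/2)^(11/8) ≈ 0.3856; Cmin,ss = (1666/164)·f/(1−f) ≈ 6.376 μg/mL.
Difference ≈ 4.631 − 6.376 ≈ -1.745 μg/mL.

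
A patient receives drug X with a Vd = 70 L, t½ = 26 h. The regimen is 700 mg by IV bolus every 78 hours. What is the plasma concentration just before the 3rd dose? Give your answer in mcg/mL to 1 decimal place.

1.4 mcg/mL

f = (1/2)^(τ/t½) = (1/2)^(78/26) ≈ 0.1250.
C₀ = D/Vd = 700/70 ≈ 10.000 mcg/mL.
Before the 3rd dose, 2 doses have been given. Superposition: Cmin = C₀·(f + f²).
≈ 10.000 × (0.1250 + 0.0156) ≈ 10.000 × 0.1406 ≈ 1.406 mcg/mL.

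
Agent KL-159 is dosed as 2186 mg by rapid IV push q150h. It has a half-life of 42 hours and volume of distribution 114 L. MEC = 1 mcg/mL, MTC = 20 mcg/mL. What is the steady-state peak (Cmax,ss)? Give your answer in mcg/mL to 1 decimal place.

20.9 mcg/mL

k = ln2/t½ = ln2/42 ≈ 0.016504 h⁻¹; fraction remaining f = e^(−kτ) = e^(−0.016504×150) ≈ 0.0841.
Accumulation ratio R = 1/(1 − f) ≈ 1/0.9159 ≈ 1.0918.
Each bolus raises the concentration by D/Vd = 2186/114 ≈ 19.175 mcg/mL.
Steady-state peak Cmax,ss = C₀·R ≈ 19.175 × 1.0918 ≈ 20.935 mcg/mL.
Peak 20.9 mcg/mL vs MTC 20 mcg/mL: exceeds toxic threshold.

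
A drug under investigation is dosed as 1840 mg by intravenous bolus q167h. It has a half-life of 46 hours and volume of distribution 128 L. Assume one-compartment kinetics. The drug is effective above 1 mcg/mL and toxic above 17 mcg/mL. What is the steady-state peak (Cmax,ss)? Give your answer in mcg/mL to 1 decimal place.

15.6 mcg/mL

τ/t½ = 167/46 ≈ 3.6304, so fraction remaining f = (1/2)^(167/46) ≈ 0.0807.
At steady state, accumulation factor R = 1/(1 − e^(−kτ)) ≈ 1.0878.
Each bolus raises the concentration by D/Vd = 1840/128 ≈ 14.375 mcg/mL.
Steady-state peak Cmax,ss = C₀·R ≈ 14.375 × 1.0878 ≈ 15.637 mcg/mL.
Peak 15.6 mcg/mL vs MTC 17 mcg/mL: below toxic threshold.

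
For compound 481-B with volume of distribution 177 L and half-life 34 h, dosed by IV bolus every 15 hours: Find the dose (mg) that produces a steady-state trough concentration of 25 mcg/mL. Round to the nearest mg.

1583 mg

τ/t½ = 15/34 ≈ 0.44118, so f = (1/2)^(15/34) ≈ 0.736534.
Cmin,ss = (D/Vd)·f/(1−f), so D = Cmin,ss·Vd·(1−f)/f.
D = 25 × 177 × (1−f)/f ≈ 25 × 177 × 0.35771 ≈ 1582.87 mg.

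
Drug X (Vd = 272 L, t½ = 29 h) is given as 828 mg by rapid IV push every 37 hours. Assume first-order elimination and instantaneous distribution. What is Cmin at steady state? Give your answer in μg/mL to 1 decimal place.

k = ln2/t½ = ln2/29 ≈ 0.023902 h⁻¹; fraction remaining f = e^(−kτ) = e^(−0.023902×37) ≈ 0.4130.
Each bolus raises the concentration by D/Vd = 828/272 ≈ 3.044 μg/mL.
Steady-state trough Cmin,ss = C₀·f/(1−f) ≈ 3.044 × 0.4130/0.5870 ≈ 2.142 μg/mL.

2.1 μg/mL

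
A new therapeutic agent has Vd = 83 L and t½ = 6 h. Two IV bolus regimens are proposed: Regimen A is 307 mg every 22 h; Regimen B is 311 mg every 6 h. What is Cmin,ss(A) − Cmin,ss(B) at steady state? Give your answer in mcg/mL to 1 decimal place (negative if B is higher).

Regimen A: f = (1/2)^(22/6) ≈ 0.0787; Cmin,ss = (307/83)·f/(1−f) ≈ 0.316 mcg/mL.
Regimen B: f = (1/2)^(6/6) ≈ 0.5000; Cmin,ss = (311/83)·f/(1−f) ≈ 3.747 mcg/mL.
Difference ≈ 0.316 − 3.747 ≈ -3.431 mcg/mL.

-3.4 mcg/mL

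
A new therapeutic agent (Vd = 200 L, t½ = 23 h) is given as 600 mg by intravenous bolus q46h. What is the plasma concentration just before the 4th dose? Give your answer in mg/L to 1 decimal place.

f = (1/2)^(τ/t½) = (1/2)^(46/23) ≈ 0.2500.
C₀ = D/Vd = 600/200 ≈ 3.000 mg/L.
Before the 4th dose, 3 doses have been given. Superposition: Cmin = C₀·(f + f² + … + f^3).
≈ 3.000 × (0.2500 + 0.0625 + 0.0156) ≈ 3.000 × 0.3281 ≈ 0.984 mg/L.

1.0 mg/L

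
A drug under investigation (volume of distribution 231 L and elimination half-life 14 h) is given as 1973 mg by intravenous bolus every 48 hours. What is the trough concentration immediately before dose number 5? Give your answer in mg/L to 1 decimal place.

f = (1/2)^(τ/t½) = (1/2)^(48/14) ≈ 0.0929.
C₀ = D/Vd = 1973/231 ≈ 8.541 mg/L.
Before the 5th dose, 4 doses have been given. Superposition: Cmin = C₀·(f + f² + … + f^4).
≈ 8.541 × (0.0929 + 0.0086 + 0.0008 + 0.0001) ≈ 8.541 × 0.1024 ≈ 0.875 mg/L.

0.9 mg/L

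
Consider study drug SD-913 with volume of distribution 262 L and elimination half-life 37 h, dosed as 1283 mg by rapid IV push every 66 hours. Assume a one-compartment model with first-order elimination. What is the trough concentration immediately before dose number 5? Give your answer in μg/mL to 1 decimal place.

f = (1/2)^(τ/t½) = (1/2)^(66/37) ≈ 0.2904.
C₀ = D/Vd = 1283/262 ≈ 4.897 μg/mL.
Before the 5th dose, 4 doses have been given. Superposition: Cmin = C₀·(f + f² + … + f^4).
≈ 4.897 × (0.2904 + 0.0843 + 0.0245 + 0.0071) ≈ 4.897 × 0.4063 ≈ 1.990 μg/mL.

2.0 μg/mL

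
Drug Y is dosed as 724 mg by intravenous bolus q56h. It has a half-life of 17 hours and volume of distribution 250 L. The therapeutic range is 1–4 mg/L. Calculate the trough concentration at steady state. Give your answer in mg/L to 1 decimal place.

k = ln2/t½ = ln2/17 ≈ 0.040773 h⁻¹; fraction remaining f = e^(−kτ) = e^(−0.040773×56) ≈ 0.1019.
Accumulation ratio R = 1/(1 − f) ≈ 1/0.8981 ≈ 1.1135.
Each bolus raises the concentration by D/Vd = 724/250 ≈ 2.896 mg/L.
Steady-state peak Cmax,ss = C₀·R ≈ 2.896 × 1.1135 ≈ 3.225 mg/L.
One interval later, Cmin,ss = Cmax,ss·e^(−kτ) ≈ 3.225 × 0.1019 ≈ 0.329 mg/L.
Trough 0.3 mg/L vs MEC 1 mg/L: subtherapeutic.

0.3 mg/L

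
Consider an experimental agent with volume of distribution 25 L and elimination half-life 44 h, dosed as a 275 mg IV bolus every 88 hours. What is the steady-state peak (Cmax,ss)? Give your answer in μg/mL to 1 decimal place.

The dosing interval is 2 half-lives, so f = 2^(−2) = 0.25.
At steady state, R = 1/(1 − 0.25) = 4/3.
Single-dose peak C₀ = D/Vd = 275/25 = 11 μg/mL.
Steady-state peak Cmax,ss = C₀·R = 11 × 4/3 ≈ 14.667 μg/mL.

14.7 μg/mL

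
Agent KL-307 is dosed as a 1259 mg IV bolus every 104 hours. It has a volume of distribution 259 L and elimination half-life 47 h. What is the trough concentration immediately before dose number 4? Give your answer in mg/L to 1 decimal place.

f = (1/2)^(τ/t½) = (1/2)^(104/47) ≈ 0.2157.
C₀ = D/Vd = 1259/259 ≈ 4.861 mg/L.
Before the 4th dose, 3 doses have been given. Superposition: Cmin = C₀·(f + f² + … + f^3).
≈ 4.861 × (0.2157 + 0.0465 + 0.0100) ≈ 4.861 × 0.2722 ≈ 1.323 mg/L.

1.3 mg/L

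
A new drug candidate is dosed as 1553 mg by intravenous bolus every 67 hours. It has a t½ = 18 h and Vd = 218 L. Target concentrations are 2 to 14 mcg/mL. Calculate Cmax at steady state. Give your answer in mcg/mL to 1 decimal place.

Over one 67-h interval, 67/18 ≈ 3.7222 half-lives elapse, leaving f ≈ 0.0758 of each dose.
Accumulation ratio R = 1/(1 − f) ≈ 1/0.9242 ≈ 1.0820.
Each bolus raises the concentration by D/Vd = 1553/218 ≈ 7.124 mcg/mL.
Steady-state peak Cmax,ss = C₀·R ≈ 7.124 × 1.0820 ≈ 7.708 mcg/mL.
Peak 7.7 mcg/mL vs MTC 14 mcg/mL: below toxic threshold.

7.7 mcg/mL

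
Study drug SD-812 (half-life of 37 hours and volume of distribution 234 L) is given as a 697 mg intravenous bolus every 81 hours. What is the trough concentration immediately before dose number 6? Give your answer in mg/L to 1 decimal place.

0.8 mg/L

f = (1/2)^(τ/t½) = (1/2)^(81/37) ≈ 0.2193.
C₀ = D/Vd = 697/234 ≈ 2.979 mg/L.
Before the 6th dose, 5 doses have been given. Superposition: Cmin = C₀·(f + f² + … + f^5).
≈ 2.979 × (0.2193 + 0.0481 + 0.0105 + 0.0023 + 0.0005) ≈ 2.979 × 0.2807 ≈ 0.836 mg/L.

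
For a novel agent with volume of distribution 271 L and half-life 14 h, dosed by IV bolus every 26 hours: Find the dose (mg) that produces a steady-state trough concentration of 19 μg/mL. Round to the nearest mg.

13505 mg

τ/t½ = 26/14 ≈ 1.8571, so f = (1/2)^(26/14) ≈ 0.276022.
Cmin,ss = (D/Vd)·f/(1−f), so D = Cmin,ss·Vd·(1−f)/f.
D = 19 × 271 × (1−f)/f ≈ 19 × 271 × 2.62290 ≈ 13505.31 mg.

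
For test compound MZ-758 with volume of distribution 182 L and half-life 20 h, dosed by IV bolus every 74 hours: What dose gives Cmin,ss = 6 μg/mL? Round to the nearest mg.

τ/t½ = 74/20 ≈ 3.7, so f = (1/2)^(74/20) ≈ 0.076947.
Cmin,ss = (D/Vd)·f/(1−f), so D = Cmin,ss·Vd·(1−f)/f.
D = 6 × 182 × (1−f)/f ≈ 6 × 182 × 11.99596 ≈ 13099.59 mg.

13100 mg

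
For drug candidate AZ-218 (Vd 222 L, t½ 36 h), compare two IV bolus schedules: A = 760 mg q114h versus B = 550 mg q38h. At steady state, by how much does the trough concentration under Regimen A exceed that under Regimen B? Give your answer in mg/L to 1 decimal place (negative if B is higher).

-1.9 mg/L

Regimen A: f = (1/2)^(114/36) ≈ 0.1114; Cmin,ss = (760/222)·f/(1−f) ≈ 0.429 mg/L.
Regimen B: f = (1/2)^(38/36) ≈ 0.4811; Cmin,ss = (550/222)·f/(1−f) ≈ 2.297 mg/L.
Difference ≈ 0.429 − 2.297 ≈ -1.868 mg/L.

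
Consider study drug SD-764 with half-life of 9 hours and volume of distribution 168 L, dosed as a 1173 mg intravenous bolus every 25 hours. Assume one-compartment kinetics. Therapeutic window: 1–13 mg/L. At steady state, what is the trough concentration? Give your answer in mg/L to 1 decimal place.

1.2 mg/L

k = ln2/t½ = ln2/9 ≈ 0.077016 h⁻¹; fraction remaining f = e^(−kτ) = e^(−0.077016×25) ≈ 0.1458.
Single-dose peak C₀ = D/Vd = 1173/168 ≈ 6.982 mg/L.
Steady-state trough Cmin,ss = C₀·f/(1−f) ≈ 6.982 × 0.1458/0.8542 ≈ 1.192 mg/L.
Trough 1.2 mg/L vs MEC 1 mg/L: adequate.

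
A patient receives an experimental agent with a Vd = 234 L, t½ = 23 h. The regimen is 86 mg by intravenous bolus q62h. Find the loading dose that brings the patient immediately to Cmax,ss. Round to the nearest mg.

f = (1/2)^(62/23) ≈ 0.154358; accumulation ratio R = 1/(1−f) ≈ 1.18253.
Loading dose to hit Cmax,ss on first dose: D_load = D_maint·R ≈ 86 × 1.18253 ≈ 101.70 mg.

102 mg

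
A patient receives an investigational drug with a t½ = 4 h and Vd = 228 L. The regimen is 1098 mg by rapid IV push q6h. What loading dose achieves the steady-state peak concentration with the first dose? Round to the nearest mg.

1699 mg

f = (1/2)^(6/4) ≈ 0.353553; accumulation ratio R = 1/(1−f) ≈ 1.54692.
Loading dose to hit Cmax,ss on first dose: D_load = D_maint·R ≈ 1098 × 1.54692 ≈ 1698.52 mg.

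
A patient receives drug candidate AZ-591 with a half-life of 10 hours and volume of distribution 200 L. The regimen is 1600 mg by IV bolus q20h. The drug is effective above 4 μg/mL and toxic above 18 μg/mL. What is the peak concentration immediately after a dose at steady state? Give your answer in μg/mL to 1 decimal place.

10.7 μg/mL

The dosing interval is 2 half-lives, so f = 2^(−2) = 0.25.
Accumulation ratio R = 1/(1 − f) = 1/0.75 = 4/3.
Single-dose peak C₀ = D/Vd = 1600/200 = 8 μg/mL.
Steady-state peak Cmax,ss = C₀·R = 8 × 4/3 ≈ 10.667 μg/mL.
Peak 10.7 μg/mL vs MTC 18 μg/mL: below toxic threshold.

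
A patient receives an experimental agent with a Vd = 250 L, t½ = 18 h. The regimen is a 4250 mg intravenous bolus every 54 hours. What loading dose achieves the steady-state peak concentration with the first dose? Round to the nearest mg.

f = (1/2)^(54/18) ≈ 0.125000; accumulation ratio R = 1/(1−f) ≈ 1.14286.
Loading dose to hit Cmax,ss on first dose: D_load = D_maint·R ≈ 4250 × 1.14286 ≈ 4857.15 mg.

4857 mg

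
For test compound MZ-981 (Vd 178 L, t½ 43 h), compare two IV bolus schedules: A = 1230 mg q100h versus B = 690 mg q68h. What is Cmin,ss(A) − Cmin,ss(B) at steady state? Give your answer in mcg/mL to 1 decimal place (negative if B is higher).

Regimen A: f = (1/2)^(100/43) ≈ 0.1995; Cmin,ss = (1230/178)·f/(1−f) ≈ 1.722 mcg/mL.
Regimen B: f = (1/2)^(68/43) ≈ 0.3342; Cmin,ss = (690/178)·f/(1−f) ≈ 1.946 mcg/mL.
Difference ≈ 1.722 − 1.946 ≈ -0.224 mcg/mL.

-0.2 mcg/mL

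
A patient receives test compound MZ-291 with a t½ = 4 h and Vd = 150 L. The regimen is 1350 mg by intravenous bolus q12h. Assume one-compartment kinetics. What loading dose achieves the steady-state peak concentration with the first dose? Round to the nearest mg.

1543 mg

f = (1/2)^(12/4) ≈ 0.125000; accumulation ratio R = 1/(1−f) ≈ 1.14286.
Loading dose to hit Cmax,ss on first dose: D_load = D_maint·R ≈ 1350 × 1.14286 ≈ 1542.86 mg.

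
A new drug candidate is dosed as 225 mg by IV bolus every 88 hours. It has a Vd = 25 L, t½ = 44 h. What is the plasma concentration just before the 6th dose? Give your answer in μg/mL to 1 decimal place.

3.0 μg/mL

f = (1/2)^(τ/t½) = (1/2)^(88/44) ≈ 0.2500.
C₀ = D/Vd = 225/25 ≈ 9.000 μg/mL.
Before the 6th dose, 5 doses have been given. Superposition: Cmin = C₀·(f + f² + … + f^5).
≈ 9.000 × (0.2500 + 0.0625 + 0.0156 + 0.0039 + 0.0010) ≈ 9.000 × 0.3330 ≈ 2.997 μg/mL.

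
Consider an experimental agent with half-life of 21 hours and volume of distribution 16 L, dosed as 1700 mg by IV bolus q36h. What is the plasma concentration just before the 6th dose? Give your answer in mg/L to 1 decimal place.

46.5 mg/L

f = (1/2)^(τ/t½) = (1/2)^(36/21) ≈ 0.3048.
C₀ = D/Vd = 1700/16 ≈ 106.250 mg/L.
Before the 6th dose, 5 doses have been given. Superposition: Cmin = C₀·(f + f² + … + f^5).
≈ 106.250 × (0.3048 + 0.0929 + 0.0283 + 0.0086 + 0.0026) ≈ 106.250 × 0.4372 ≈ 46.453 mg/L.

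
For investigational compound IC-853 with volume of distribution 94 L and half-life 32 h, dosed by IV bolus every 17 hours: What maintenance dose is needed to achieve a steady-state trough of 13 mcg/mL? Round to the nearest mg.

τ/t½ = 17/32 ≈ 0.53125, so f = (1/2)^(17/32) ≈ 0.691955.
Cmin,ss = (D/Vd)·f/(1−f), so D = Cmin,ss·Vd·(1−f)/f.
D = 13 × 94 × (1−f)/f ≈ 13 × 94 × 0.44518 ≈ 544.01 mg.

544 mg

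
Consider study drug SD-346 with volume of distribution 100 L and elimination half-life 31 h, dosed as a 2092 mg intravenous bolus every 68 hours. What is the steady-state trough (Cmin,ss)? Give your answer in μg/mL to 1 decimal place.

τ/t½ = 68/31 ≈ 2.1935, so fraction remaining f = (1/2)^(68/31) ≈ 0.2186.
Accumulation ratio R = 1/(1 − f) ≈ 1/0.7814 ≈ 1.2798.
Each bolus raises the concentration by D/Vd = 2092/100 ≈ 20.920 μg/mL.
Cmax,ss = C₀/(1 − f) ≈ 20.920/0.7814 ≈ 26.772 μg/mL.
Steady-state trough Cmin,ss = Cmax,ss·f ≈ 26.772 × 0.2186 ≈ 5.852 μg/mL.

5.9 μg/mL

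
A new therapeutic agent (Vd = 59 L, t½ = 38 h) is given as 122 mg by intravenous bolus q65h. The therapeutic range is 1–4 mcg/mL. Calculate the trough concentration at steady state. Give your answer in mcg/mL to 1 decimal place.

Over one 65-h interval, 65/38 ≈ 1.7105 half-lives elapse, leaving f ≈ 0.3055 of each dose.
At steady state, accumulation factor R = 1/(1 − e^(−kτ)) ≈ 1.4399.
Each bolus raises the concentration by D/Vd = 122/59 ≈ 2.068 mcg/mL.
Steady-state peak Cmax,ss = C₀·R ≈ 2.068 × 1.4399 ≈ 2.978 mcg/mL.
Steady-state trough Cmin,ss = Cmax,ss·f ≈ 2.978 × 0.3055 ≈ 0.910 mcg/mL.
Trough 0.9 mcg/mL vs MEC 1 mcg/mL: subtherapeutic.

0.9 mcg/mL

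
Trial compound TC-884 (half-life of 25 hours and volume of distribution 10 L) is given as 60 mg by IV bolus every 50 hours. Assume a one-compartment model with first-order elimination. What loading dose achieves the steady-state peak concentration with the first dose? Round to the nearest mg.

80 mg

f = (1/2)^(50/25) ≈ 0.250000; accumulation ratio R = 1/(1−f) ≈ 1.33333.
Loading dose to hit Cmax,ss on first dose: D_load = D_maint·R ≈ 60 × 1.33333 ≈ 80.00 mg.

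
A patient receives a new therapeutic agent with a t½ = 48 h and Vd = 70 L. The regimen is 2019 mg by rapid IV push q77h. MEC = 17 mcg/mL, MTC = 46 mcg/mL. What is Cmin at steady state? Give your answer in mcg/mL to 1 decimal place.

k = ln2/t½ = ln2/48 ≈ 0.014441 h⁻¹; fraction remaining f = e^(−kτ) = e^(−0.014441×77) ≈ 0.3289.
At steady state, accumulation factor R = 1/(1 − e^(−kτ)) ≈ 1.4901.
Each bolus raises the concentration by D/Vd = 2019/70 ≈ 28.843 mcg/mL.
Cmax,ss = C₀/(1 − f) ≈ 28.843/0.6711 ≈ 42.979 mcg/mL.
Steady-state trough Cmin,ss = Cmax,ss·f ≈ 42.979 × 0.3289 ≈ 14.136 mcg/mL.
Trough 14.1 mcg/mL vs MEC 17 mcg/mL: subtherapeutic.

14.1 mcg/mL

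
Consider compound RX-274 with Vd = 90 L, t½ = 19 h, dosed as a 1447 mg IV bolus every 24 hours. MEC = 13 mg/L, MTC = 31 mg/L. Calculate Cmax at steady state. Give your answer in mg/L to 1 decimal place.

Over one 24-h interval, 24/19 ≈ 1.2632 half-lives elapse, leaving f ≈ 0.4166 of each dose.
At steady state, accumulation factor R = 1/(1 − e^(−kτ)) ≈ 1.7141.
Single-dose peak C₀ = D/Vd = 1447/90 ≈ 16.078 mg/L.
Steady-state peak Cmax,ss = C₀·R ≈ 16.078 × 1.7141 ≈ 27.559 mg/L.
Peak 27.6 mg/L vs MTC 31 mg/L: below toxic threshold.

27.6 mg/L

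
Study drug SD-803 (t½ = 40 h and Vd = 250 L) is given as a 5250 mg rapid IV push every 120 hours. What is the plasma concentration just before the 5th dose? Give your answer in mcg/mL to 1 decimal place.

f = (1/2)^(τ/t½) = (1/2)^(120/40) ≈ 0.1250.
C₀ = D/Vd = 5250/250 ≈ 21.000 mcg/mL.
Before the 5th dose, 4 doses have been given. Superposition: Cmin = C₀·(f + f² + … + f^4).
≈ 21.000 × (0.1250 + 0.0156 + 0.0020 + 0.0002) ≈ 21.000 × 0.1428 ≈ 2.999 mcg/mL.

3.0 mcg/mL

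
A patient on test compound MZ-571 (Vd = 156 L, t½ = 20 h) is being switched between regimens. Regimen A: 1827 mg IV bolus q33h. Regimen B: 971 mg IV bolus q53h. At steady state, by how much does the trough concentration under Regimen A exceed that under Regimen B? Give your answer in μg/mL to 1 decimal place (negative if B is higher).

Regimen A: f = (1/2)^(33/20) ≈ 0.3186; Cmin,ss = (1827/156)·f/(1−f) ≈ 5.476 μg/mL.
Regimen B: f = (1/2)^(53/20) ≈ 0.1593; Cmin,ss = (971/156)·f/(1−f) ≈ 1.179 μg/mL.
Difference ≈ 5.476 − 1.179 ≈ 4.297 μg/mL.

4.3 μg/mL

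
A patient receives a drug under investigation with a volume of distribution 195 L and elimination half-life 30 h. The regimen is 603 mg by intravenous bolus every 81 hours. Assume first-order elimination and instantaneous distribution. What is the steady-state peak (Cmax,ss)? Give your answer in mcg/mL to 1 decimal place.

Over one 81-h interval, 81/30 ≈ 2.7 half-lives elapse, leaving f ≈ 0.1539 of each dose.
At steady state, accumulation factor R = 1/(1 − e^(−kτ)) ≈ 1.1819.
Each bolus raises the concentration by D/Vd = 603/195 ≈ 3.092 mcg/mL.
Steady-state peak Cmax,ss = C₀·R ≈ 3.092 × 1.1819 ≈ 3.654 mcg/mL.

3.7 mcg/mL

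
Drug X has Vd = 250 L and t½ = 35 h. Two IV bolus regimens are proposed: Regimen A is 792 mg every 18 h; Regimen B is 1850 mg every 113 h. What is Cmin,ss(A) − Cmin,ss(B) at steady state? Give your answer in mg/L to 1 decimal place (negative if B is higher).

6.5 mg/L

Regimen A: f = (1/2)^(18/35) ≈ 0.7001; Cmin,ss = (792/250)·f/(1−f) ≈ 7.396 mg/L.
Regimen B: f = (1/2)^(113/35) ≈ 0.1067; Cmin,ss = (1850/250)·f/(1−f) ≈ 0.884 mg/L.
Difference ≈ 7.396 − 0.884 ≈ 6.512 mg/L.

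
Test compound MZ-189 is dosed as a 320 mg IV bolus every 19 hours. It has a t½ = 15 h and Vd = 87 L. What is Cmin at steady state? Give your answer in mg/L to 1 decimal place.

k = ln2/t½ = ln2/15 ≈ 0.046210 h⁻¹; fraction remaining f = e^(−kτ) = e^(−0.046210×19) ≈ 0.4156.
Each bolus raises the concentration by D/Vd = 320/87 ≈ 3.678 mg/L.
Steady-state trough Cmin,ss = C₀·f/(1−f) ≈ 3.678 × 0.4156/0.5844 ≈ 2.616 mg/L.

2.6 mg/L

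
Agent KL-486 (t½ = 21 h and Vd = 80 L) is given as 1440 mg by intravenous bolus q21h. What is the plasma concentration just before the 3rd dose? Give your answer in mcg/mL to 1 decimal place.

f = (1/2)^(τ/t½) = (1/2)^(21/21) ≈ 0.5000.
C₀ = D/Vd = 1440/80 ≈ 18.000 mcg/mL.
Before the 3rd dose, 2 doses have been given. Superposition: Cmin = C₀·(f + f²).
≈ 18.000 × (0.5000 + 0.2500) ≈ 18.000 × 0.7500 ≈ 13.500 mcg/mL.

13.5 mcg/mL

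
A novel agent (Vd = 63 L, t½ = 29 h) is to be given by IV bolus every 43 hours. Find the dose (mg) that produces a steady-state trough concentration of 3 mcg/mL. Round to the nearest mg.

τ/t½ = 43/29 ≈ 1.4828, so f = (1/2)^(43/29) ≈ 0.357804.
Cmin,ss = (D/Vd)·f/(1−f), so D = Cmin,ss·Vd·(1−f)/f.
D = 3 × 63 × (1−f)/f ≈ 3 × 63 × 1.79483 ≈ 339.22 mg.

339 mg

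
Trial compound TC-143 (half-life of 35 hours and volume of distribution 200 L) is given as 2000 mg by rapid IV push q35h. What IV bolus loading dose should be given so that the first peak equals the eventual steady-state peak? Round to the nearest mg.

f = (1/2)^(35/35) ≈ 0.500000; accumulation ratio R = 1/(1−f) ≈ 2.00000.
Loading dose to hit Cmax,ss on first dose: D_load = D_maint·R ≈ 2000 × 2.00000 ≈ 4000.00 mg.

4000 mg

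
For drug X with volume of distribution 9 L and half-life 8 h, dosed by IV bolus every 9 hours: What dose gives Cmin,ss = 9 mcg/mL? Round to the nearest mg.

96 mg

τ/t½ = 9/8 ≈ 1.125, so f = (1/2)^(9/8) ≈ 0.458502.
Cmin,ss = (D/Vd)·f/(1−f), so D = Cmin,ss·Vd·(1−f)/f.
D = 9 × 9 × (1−f)/f ≈ 9 × 9 × 1.18102 ≈ 95.66 mg.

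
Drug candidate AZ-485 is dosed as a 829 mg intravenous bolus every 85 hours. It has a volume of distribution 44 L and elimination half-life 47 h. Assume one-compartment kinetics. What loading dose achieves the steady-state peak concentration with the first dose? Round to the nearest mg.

1160 mg

f = (1/2)^(85/47) ≈ 0.285485; accumulation ratio R = 1/(1−f) ≈ 1.39955.
Loading dose to hit Cmax,ss on first dose: D_load = D_maint·R ≈ 829 × 1.39955 ≈ 1160.23 mg.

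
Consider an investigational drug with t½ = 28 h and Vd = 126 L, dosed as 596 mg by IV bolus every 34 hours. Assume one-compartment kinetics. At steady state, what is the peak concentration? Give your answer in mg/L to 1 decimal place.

8.3 mg/L

Over one 34-h interval, 34/28 ≈ 1.2143 half-lives elapse, leaving f ≈ 0.4310 of each dose.
At steady state, accumulation factor R = 1/(1 − e^(−kτ)) ≈ 1.7575.
Each bolus raises the concentration by D/Vd = 596/126 ≈ 4.730 mg/L.
Steady-state peak Cmax,ss = C₀·R ≈ 4.730 × 1.7575 ≈ 8.313 mg/L.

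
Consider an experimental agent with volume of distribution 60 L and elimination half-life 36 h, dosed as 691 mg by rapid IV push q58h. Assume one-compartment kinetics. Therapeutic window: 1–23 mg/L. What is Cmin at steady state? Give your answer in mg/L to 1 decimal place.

5.6 mg/L

τ/t½ = 58/36 ≈ 1.6111, so fraction remaining f = (1/2)^(58/36) ≈ 0.3273.
Accumulation ratio R = 1/(1 − f) ≈ 1/0.6727 ≈ 1.4865.
Single-dose peak C₀ = D/Vd = 691/60 ≈ 11.517 mg/L.
Steady-state peak Cmax,ss = C₀·R ≈ 11.517 × 1.4865 ≈ 17.120 mg/L.
One interval later, Cmin,ss = Cmax,ss·e^(−kτ) ≈ 17.120 × 0.3273 ≈ 5.603 mg/L.
Trough 5.6 mg/L vs MEC 1 mg/L: adequate.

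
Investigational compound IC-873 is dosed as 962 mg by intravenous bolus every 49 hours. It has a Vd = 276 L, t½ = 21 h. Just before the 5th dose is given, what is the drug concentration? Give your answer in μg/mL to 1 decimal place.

f = (1/2)^(τ/t½) = (1/2)^(49/21) ≈ 0.1984.
C₀ = D/Vd = 962/276 ≈ 3.486 μg/mL.
Before the 5th dose, 4 doses have been given. Superposition: Cmin = C₀·(f + f² + … + f^4).
≈ 3.486 × (0.1984 + 0.0394 + 0.0078 + 0.0015) ≈ 3.486 × 0.2471 ≈ 0.861 μg/mL.

0.9 μg/mL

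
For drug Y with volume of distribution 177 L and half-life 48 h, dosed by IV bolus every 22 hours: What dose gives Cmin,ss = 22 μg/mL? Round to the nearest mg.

τ/t½ = 22/48 ≈ 0.45833, so f = (1/2)^(22/48) ≈ 0.727827.
Cmin,ss = (D/Vd)·f/(1−f), so D = Cmin,ss·Vd·(1−f)/f.
D = 22 × 177 × (1−f)/f ≈ 22 × 177 × 0.37395 ≈ 1456.16 mg.

1456 mg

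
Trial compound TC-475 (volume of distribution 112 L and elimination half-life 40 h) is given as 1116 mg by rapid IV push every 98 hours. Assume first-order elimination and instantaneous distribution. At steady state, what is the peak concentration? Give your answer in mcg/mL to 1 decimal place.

12.2 mcg/mL

Over one 98-h interval, 98/40 ≈ 2.45 half-lives elapse, leaving f ≈ 0.1830 of each dose.
Accumulation ratio R = 1/(1 − f) ≈ 1/0.8170 ≈ 1.2240.
Single-dose peak C₀ = D/Vd = 1116/112 ≈ 9.964 mcg/mL.
Steady-state peak Cmax,ss = C₀·R ≈ 9.964 × 1.2240 ≈ 12.196 mcg/mL.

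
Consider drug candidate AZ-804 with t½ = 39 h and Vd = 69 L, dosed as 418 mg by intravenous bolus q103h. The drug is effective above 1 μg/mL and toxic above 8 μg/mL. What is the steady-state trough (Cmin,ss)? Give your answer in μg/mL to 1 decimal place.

1.2 μg/mL

τ/t½ = 103/39 ≈ 2.641, so fraction remaining f = (1/2)^(103/39) ≈ 0.1603.
Single-dose peak C₀ = D/Vd = 418/69 ≈ 6.058 μg/mL.
Steady-state trough Cmin,ss = C₀·f/(1−f) ≈ 6.058 × 0.1603/0.8397 ≈ 1.156 μg/mL.
Trough 1.2 μg/mL vs MEC 1 μg/mL: adequate.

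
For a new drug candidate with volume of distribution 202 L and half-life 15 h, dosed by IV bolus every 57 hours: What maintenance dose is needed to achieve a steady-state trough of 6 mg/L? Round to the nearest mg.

τ/t½ = 57/15 ≈ 3.8, so f = (1/2)^(57/15) ≈ 0.071794.
Cmin,ss = (D/Vd)·f/(1−f), so D = Cmin,ss·Vd·(1−f)/f.
D = 6 × 202 × (1−f)/f ≈ 6 × 202 × 12.92874 ≈ 15669.63 mg.

15670 mg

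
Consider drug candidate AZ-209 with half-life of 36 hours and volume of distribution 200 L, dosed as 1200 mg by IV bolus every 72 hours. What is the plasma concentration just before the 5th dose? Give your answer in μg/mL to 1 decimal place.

2.0 μg/mL

f = (1/2)^(τ/t½) = (1/2)^(72/36) ≈ 0.2500.
C₀ = D/Vd = 1200/200 ≈ 6.000 μg/mL.
Before the 5th dose, 4 doses have been given. Superposition: Cmin = C₀·(f + f² + … + f^4).
≈ 6.000 × (0.2500 + 0.0625 + 0.0156 + 0.0039) ≈ 6.000 × 0.3320 ≈ 1.992 μg/mL.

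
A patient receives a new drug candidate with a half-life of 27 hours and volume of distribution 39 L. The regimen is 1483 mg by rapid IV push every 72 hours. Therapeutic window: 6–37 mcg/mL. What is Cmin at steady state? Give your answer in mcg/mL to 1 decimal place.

τ/t½ = 72/27 ≈ 2.6667, so fraction remaining f = (1/2)^(72/27) ≈ 0.1575.
Each bolus raises the concentration by D/Vd = 1483/39 ≈ 38.026 mcg/mL.
Steady-state trough Cmin,ss = C₀·f/(1−f) ≈ 38.026 × 0.1575/0.8425 ≈ 7.109 mcg/mL.
Trough 7.1 mcg/mL vs MEC 6 mcg/mL: adequate.

7.1 mcg/mL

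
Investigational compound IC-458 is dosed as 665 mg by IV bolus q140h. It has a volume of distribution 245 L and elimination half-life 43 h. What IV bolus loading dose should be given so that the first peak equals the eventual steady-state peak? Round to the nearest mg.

743 mg

f = (1/2)^(140/43) ≈ 0.104689; accumulation ratio R = 1/(1−f) ≈ 1.11693.
Loading dose to hit Cmax,ss on first dose: D_load = D_maint·R ≈ 665 × 1.11693 ≈ 742.76 mg.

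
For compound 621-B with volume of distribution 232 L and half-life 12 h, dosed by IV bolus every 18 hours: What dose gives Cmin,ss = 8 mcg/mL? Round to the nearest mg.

τ/t½ = 18/12 ≈ 1.5, so f = (1/2)^(18/12) ≈ 0.353553.
Cmin,ss = (D/Vd)·f/(1−f), so D = Cmin,ss·Vd·(1−f)/f.
D = 8 × 232 × (1−f)/f ≈ 8 × 232 × 1.82843 ≈ 3393.57 mg.

3394 mg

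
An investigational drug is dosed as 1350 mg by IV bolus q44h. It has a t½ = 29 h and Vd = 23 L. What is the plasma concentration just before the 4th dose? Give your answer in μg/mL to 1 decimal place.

30.2 μg/mL

f = (1/2)^(τ/t½) = (1/2)^(44/29) ≈ 0.3494.
C₀ = D/Vd = 1350/23 ≈ 58.696 μg/mL.
Before the 4th dose, 3 doses have been given. Superposition: Cmin = C₀·(f + f² + … + f^3).
≈ 58.696 × (0.3494 + 0.1221 + 0.0427) ≈ 58.696 × 0.5142 ≈ 30.181 μg/mL.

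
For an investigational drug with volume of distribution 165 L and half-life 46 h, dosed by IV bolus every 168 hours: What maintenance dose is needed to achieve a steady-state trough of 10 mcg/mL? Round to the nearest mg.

19094 mg

τ/t½ = 168/46 ≈ 3.6522, so f = (1/2)^(168/46) ≈ 0.079540.
Cmin,ss = (D/Vd)·f/(1−f), so D = Cmin,ss·Vd·(1−f)/f.
D = 10 × 165 × (1−f)/f ≈ 10 × 165 × 11.57229 ≈ 19094.28 mg.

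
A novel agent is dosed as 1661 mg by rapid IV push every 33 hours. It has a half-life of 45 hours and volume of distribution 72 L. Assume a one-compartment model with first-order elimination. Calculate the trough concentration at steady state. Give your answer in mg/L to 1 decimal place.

Over one 33-h interval, 33/45 ≈ 0.73333 half-lives elapse, leaving f ≈ 0.6015 of each dose.
Single-dose peak C₀ = D/Vd = 1661/72 ≈ 23.069 mg/L.
Steady-state trough Cmin,ss = C₀·f/(1−f) ≈ 23.069 × 0.6015/0.3985 ≈ 34.821 mg/L.

34.8 mg/L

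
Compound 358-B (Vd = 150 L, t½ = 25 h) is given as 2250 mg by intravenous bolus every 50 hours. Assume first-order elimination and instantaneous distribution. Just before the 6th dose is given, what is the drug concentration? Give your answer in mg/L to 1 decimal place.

f = (1/2)^(τ/t½) = (1/2)^(50/25) ≈ 0.2500.
C₀ = D/Vd = 2250/150 ≈ 15.000 mg/L.
Before the 6th dose, 5 doses have been given. Superposition: Cmin = C₀·(f + f² + … + f^5).
≈ 15.000 × (0.2500 + 0.0625 + 0.0156 + 0.0039 + 0.0010) ≈ 15.000 × 0.3330 ≈ 4.995 mg/L.

5.0 mg/L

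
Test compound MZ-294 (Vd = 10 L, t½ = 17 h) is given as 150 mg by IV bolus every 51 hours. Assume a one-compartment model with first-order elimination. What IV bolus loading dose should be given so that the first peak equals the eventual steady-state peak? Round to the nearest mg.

171 mg

f = (1/2)^(51/17) ≈ 0.125000; accumulation ratio R = 1/(1−f) ≈ 1.14286.
Loading dose to hit Cmax,ss on first dose: D_load = D_maint·R ≈ 150 × 1.14286 ≈ 171.43 mg.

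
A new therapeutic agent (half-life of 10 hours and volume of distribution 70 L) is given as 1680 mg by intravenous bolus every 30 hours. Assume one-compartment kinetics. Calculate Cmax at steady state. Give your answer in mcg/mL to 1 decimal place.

27.4 mcg/mL

τ = 30 h = 3 half-lives, so f = (1/2)^3 = 0.125.
At steady state, R = 1/(1 − 0.125) = 8/7.
Single-dose peak C₀ = D/Vd = 1680/70 = 24 mcg/mL.
Steady-state peak Cmax,ss = C₀·R = 24 × 8/7 ≈ 27.429 mcg/mL.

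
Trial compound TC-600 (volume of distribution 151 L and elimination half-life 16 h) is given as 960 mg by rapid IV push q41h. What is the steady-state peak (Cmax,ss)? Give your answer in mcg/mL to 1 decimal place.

7.7 mcg/mL

Over one 41-h interval, 41/16 ≈ 2.5625 half-lives elapse, leaving f ≈ 0.1693 of each dose.
Accumulation ratio R = 1/(1 − f) ≈ 1/0.8307 ≈ 1.2038.
Single-dose peak C₀ = D/Vd = 960/151 ≈ 6.358 mcg/mL.
Steady-state peak Cmax,ss = C₀·R ≈ 6.358 × 1.2038 ≈ 7.654 mcg/mL.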